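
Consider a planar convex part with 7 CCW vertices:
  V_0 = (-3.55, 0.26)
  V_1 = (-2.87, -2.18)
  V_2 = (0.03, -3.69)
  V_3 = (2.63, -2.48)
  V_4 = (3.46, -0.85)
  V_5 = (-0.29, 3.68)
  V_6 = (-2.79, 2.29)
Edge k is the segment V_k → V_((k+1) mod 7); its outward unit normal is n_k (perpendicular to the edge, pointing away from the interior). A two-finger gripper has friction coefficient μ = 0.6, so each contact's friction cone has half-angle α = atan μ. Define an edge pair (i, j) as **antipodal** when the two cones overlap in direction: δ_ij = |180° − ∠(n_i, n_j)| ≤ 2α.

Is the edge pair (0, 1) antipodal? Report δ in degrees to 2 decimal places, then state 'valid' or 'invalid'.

α = atan 0.6 = 30.96°;  2α = 61.93°
edge 0: e_0 = (+0.68, -2.44);  n_0 = (-0.9633, -0.2685)
edge 1: e_1 = (+2.90, -1.51);  n_1 = (-0.4618, -0.8870)
∠(n_0, n_1) = 46.92°
δ = |180° − 46.92°| = 133.08°
133.08° > 2α = 61.93°  →  invalid

δ = 133.08°, invalid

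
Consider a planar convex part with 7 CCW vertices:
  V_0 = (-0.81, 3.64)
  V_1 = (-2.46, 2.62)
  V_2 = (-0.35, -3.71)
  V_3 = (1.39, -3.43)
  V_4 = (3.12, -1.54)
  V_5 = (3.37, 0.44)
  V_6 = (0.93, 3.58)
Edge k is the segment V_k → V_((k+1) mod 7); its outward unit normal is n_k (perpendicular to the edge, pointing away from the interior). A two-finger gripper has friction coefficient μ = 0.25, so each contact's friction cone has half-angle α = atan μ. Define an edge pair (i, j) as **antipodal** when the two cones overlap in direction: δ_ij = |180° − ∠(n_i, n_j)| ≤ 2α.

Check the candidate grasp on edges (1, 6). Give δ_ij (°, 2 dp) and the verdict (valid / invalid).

α = atan 0.25 = 14.04°;  2α = 28.07°
edge 1: e_1 = (+2.11, -6.33);  n_1 = (-0.9487, -0.3162)
edge 6: e_6 = (-1.74, +0.06);  n_6 = (+0.0345, +0.9994)
∠(n_1, n_6) = 110.41°
δ = |180° − 110.41°| = 69.59°
69.59° > 2α = 28.07°  →  invalid

δ = 69.59°, invalid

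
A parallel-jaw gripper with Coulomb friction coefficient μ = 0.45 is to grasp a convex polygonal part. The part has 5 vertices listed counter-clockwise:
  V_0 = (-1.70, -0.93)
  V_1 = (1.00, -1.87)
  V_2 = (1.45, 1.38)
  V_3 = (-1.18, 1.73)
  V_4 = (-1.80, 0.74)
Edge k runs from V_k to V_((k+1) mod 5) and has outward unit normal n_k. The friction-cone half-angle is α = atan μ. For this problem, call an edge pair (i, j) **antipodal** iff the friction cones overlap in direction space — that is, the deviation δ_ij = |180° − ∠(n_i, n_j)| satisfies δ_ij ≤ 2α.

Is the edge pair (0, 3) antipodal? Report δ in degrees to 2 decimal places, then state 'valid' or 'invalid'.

α = atan 0.45 = 24.23°;  2α = 48.46°
edge 0: e_0 = (+2.70, -0.94);  n_0 = (-0.3288, -0.9444)
edge 3: e_3 = (-0.62, -0.99);  n_3 = (-0.8475, +0.5308)
∠(n_0, n_3) = 102.86°
δ = |180° − 102.86°| = 77.14°
77.14° > 2α = 48.46°  →  invalid

δ = 77.14°, invalid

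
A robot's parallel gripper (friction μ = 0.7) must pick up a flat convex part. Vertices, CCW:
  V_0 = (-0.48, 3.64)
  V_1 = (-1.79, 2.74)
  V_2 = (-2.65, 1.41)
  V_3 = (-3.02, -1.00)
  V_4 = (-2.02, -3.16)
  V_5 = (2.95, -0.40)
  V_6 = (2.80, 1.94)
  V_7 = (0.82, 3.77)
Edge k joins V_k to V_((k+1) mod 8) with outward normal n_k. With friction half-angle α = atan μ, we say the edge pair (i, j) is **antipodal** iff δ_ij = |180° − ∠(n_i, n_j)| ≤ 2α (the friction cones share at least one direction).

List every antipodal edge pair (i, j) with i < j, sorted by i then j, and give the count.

α = atan 0.7 = 34.99°;  2α = 69.98°
n_0 = (-0.5663, +0.8242)
n_1 = (-0.8397, +0.5430)
n_2 = (-0.9884, +0.1517)
n_3 = (-0.9075, -0.4201)
n_4 = (+0.4855, -0.8742)
n_5 = (+0.9980, +0.0640)
n_6 = (+0.6787, +0.7344)
n_7 = (-0.0995, +0.9950)
  (0,1): δ = 157.38°  ·
  (0,2): δ = 133.22°  ·
  (0,3): δ = 99.65°  ·
  (0,4): δ = 5.45°  ✓
  (0,5): δ = 59.18°  ✓
  (0,6): δ = 102.76°  ·
  (0,7): δ = 151.22°  ·
  (1,2): δ = 155.84°  ·
  (1,3): δ = 122.27°  ·
  (1,4): δ = 28.07°  ✓
  (1,5): δ = 36.56°  ✓
  (1,6): δ = 80.14°  ·
  (1,7): δ = 128.60°  ·
  (2,3): δ = 146.43°  ·
  (2,4): δ = 52.23°  ✓
  (2,5): δ = 12.40°  ✓
  (2,6): δ = 55.98°  ✓
  (2,7): δ = 104.44°  ·
  (3,4): δ = 85.80°  ·
  (3,5): δ = 21.17°  ✓
  (3,6): δ = 22.41°  ✓
  (3,7): δ = 70.87°  ·
  (4,5): δ = 115.38°  ·
  (4,6): δ = 71.79°  ·
  (4,7): δ = 23.33°  ✓
  (5,6): δ = 136.41°  ·
  (5,7): δ = 87.96°  ·
  (6,7): δ = 131.54°  ·
antipodal pairs: 10

count = 10; pairs: (0,4), (0,5), (1,4), (1,5), (2,4), (2,5), (2,6), (3,5), (3,6), (4,7)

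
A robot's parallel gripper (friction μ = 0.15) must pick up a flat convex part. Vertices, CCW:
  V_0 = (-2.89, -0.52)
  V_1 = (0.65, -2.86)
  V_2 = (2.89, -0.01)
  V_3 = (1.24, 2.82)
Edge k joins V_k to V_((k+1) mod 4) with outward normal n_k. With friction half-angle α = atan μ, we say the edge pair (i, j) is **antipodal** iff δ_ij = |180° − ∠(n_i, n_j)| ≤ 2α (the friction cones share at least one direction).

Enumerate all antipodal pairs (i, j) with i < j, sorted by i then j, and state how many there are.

α = atan 0.15 = 8.53°;  2α = 17.06°
n_0 = (-0.5514, -0.8342)
n_1 = (+0.7862, -0.6179)
n_2 = (+0.8639, +0.5037)
n_3 = (-0.6288, +0.7776)
  (0,1): δ = 94.70°  ·
  (0,2): δ = 26.29°  ·
  (0,3): δ = 72.43°  ·
  (1,2): δ = 111.59°  ·
  (1,3): δ = 12.87°  ✓
  (2,3): δ = 81.28°  ·
antipodal pairs: 1

count = 1; pairs: (1,3)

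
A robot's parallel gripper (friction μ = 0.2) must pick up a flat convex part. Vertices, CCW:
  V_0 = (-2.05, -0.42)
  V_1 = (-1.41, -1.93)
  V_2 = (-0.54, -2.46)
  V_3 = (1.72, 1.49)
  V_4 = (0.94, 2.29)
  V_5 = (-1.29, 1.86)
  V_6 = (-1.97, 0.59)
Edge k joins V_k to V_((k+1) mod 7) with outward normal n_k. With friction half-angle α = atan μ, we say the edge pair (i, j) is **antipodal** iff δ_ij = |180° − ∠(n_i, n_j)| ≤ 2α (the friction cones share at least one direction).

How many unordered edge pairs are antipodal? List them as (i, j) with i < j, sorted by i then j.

count = 3; pairs: (0,3), (1,3), (2,5)

α = atan 0.2 = 11.31°;  2α = 22.62°
n_0 = (-0.9207, -0.3902)
n_1 = (-0.5203, -0.8540)
n_2 = (+0.8680, -0.4966)
n_3 = (+0.7160, +0.6981)
n_4 = (-0.1893, +0.9819)
n_5 = (-0.8816, +0.4720)
n_6 = (-0.9969, +0.0790)
  (0,1): δ = 144.32°  ·
  (0,2): δ = 52.75°  ·
  (0,3): δ = 21.31°  ✓
  (0,4): δ = 77.94°  ·
  (0,5): δ = 128.86°  ·
  (0,6): δ = 152.50°  ·
  (1,2): δ = 88.43°  ·
  (1,3): δ = 14.38°  ✓
  (1,4): δ = 42.26°  ·
  (1,5): δ = 93.18°  ·
  (1,6): δ = 116.82°  ·
  (2,3): δ = 105.95°  ·
  (2,4): δ = 49.31°  ·
  (2,5): δ = 1.61°  ✓
  (2,6): δ = 25.25°  ·
  (3,4): δ = 123.36°  ·
  (3,5): δ = 72.44°  ·
  (3,6): δ = 48.80°  ·
  (4,5): δ = 129.08°  ·
  (4,6): δ = 105.44°  ·
  (5,6): δ = 156.36°  ·
antipodal pairs: 3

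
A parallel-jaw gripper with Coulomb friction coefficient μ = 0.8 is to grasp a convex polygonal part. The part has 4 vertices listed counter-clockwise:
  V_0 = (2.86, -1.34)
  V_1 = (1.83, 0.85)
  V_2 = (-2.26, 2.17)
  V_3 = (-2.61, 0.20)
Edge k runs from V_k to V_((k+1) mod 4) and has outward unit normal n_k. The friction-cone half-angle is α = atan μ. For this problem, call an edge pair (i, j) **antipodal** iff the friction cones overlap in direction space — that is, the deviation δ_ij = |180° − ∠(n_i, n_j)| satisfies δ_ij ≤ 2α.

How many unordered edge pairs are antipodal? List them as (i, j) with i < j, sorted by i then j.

α = atan 0.8 = 38.66°;  2α = 77.32°
n_0 = (+0.9049, +0.4256)
n_1 = (+0.3071, +0.9517)
n_2 = (-0.9846, +0.1749)
n_3 = (-0.2710, -0.9626)
  (0,1): δ = 133.08°  ·
  (0,2): δ = 35.26°  ✓
  (0,3): δ = 49.09°  ✓
  (1,2): δ = 82.19°  ·
  (1,3): δ = 2.16°  ✓
  (2,3): δ = 95.65°  ·
antipodal pairs: 3

count = 3; pairs: (0,2), (0,3), (1,3)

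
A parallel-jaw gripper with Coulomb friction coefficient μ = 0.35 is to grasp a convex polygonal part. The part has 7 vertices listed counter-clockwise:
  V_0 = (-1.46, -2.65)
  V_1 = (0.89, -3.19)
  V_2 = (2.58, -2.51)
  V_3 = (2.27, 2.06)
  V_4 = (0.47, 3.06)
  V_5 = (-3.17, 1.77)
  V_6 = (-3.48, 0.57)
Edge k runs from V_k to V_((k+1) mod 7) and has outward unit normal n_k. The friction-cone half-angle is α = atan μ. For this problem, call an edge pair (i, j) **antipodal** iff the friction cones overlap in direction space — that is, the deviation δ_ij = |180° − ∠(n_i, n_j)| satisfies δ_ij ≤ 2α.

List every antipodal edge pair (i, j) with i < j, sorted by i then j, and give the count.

count = 6; pairs: (0,3), (0,4), (1,4), (2,5), (2,6), (3,6)

α = atan 0.35 = 19.29°;  2α = 38.58°
n_0 = (-0.2240, -0.9746)
n_1 = (+0.3733, -0.9277)
n_2 = (+0.9977, +0.0677)
n_3 = (+0.4856, +0.8742)
n_4 = (-0.3340, +0.9426)
n_5 = (-0.9682, +0.2501)
n_6 = (-0.8471, -0.5314)
  (0,1): δ = 145.14°  ·
  (0,2): δ = 73.18°  ·
  (0,3): δ = 16.11°  ✓
  (0,4): δ = 32.46°  ✓
  (0,5): δ = 88.46°  ·
  (0,6): δ = 135.04°  ·
  (1,2): δ = 108.04°  ·
  (1,3): δ = 50.97°  ·
  (1,4): δ = 2.40°  ✓
  (1,5): δ = 53.60°  ·
  (1,6): δ = 100.18°  ·
  (2,3): δ = 122.94°  ·
  (2,4): δ = 74.37°  ·
  (2,5): δ = 18.37°  ✓
  (2,6): δ = 28.22°  ✓
  (3,4): δ = 131.43°  ·
  (3,5): δ = 75.43°  ·
  (3,6): δ = 28.84°  ✓
  (4,5): δ = 124.00°  ·
  (4,6): δ = 77.41°  ·
  (5,6): δ = 133.41°  ·
antipodal pairs: 6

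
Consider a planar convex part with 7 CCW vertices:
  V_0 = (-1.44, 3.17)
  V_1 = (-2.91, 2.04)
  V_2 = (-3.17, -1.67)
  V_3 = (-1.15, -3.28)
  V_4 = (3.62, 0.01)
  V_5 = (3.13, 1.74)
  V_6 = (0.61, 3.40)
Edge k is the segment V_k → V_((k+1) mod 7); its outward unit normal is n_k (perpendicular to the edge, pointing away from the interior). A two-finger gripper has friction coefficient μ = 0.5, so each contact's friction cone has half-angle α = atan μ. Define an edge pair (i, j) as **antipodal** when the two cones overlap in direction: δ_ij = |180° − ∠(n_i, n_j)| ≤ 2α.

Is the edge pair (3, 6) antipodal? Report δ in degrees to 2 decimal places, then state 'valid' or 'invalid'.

α = atan 0.5 = 26.57°;  2α = 53.13°
edge 3: e_3 = (+4.77, +3.29);  n_3 = (+0.5678, -0.8232)
edge 6: e_6 = (-2.05, -0.23);  n_6 = (-0.1115, +0.9938)
∠(n_3, n_6) = 151.81°
δ = |180° − 151.81°| = 28.19°
28.19° ≤ 2α = 53.13°  →  valid

δ = 28.19°, valid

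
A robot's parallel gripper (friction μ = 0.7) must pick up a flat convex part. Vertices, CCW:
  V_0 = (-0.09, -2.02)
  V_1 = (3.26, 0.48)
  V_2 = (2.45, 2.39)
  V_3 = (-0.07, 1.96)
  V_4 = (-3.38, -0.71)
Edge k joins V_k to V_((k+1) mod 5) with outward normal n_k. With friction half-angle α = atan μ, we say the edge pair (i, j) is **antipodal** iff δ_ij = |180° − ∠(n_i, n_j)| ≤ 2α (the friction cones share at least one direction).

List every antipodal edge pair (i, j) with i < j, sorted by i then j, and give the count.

α = atan 0.7 = 34.99°;  2α = 69.98°
n_0 = (+0.5981, -0.8014)
n_1 = (+0.9206, +0.3904)
n_2 = (-0.1682, +0.9858)
n_3 = (-0.6278, +0.7783)
n_4 = (-0.3699, -0.9291)
  (0,1): δ = 103.75°  ·
  (0,2): δ = 27.05°  ✓
  (0,3): δ = 2.16°  ✓
  (0,4): δ = 121.56°  ·
  (1,2): δ = 103.30°  ·
  (1,3): δ = 74.09°  ·
  (1,4): δ = 45.31°  ✓
  (2,3): δ = 150.79°  ·
  (2,4): δ = 31.39°  ✓
  (3,4): δ = 60.60°  ✓
antipodal pairs: 5

count = 5; pairs: (0,2), (0,3), (1,4), (2,4), (3,4)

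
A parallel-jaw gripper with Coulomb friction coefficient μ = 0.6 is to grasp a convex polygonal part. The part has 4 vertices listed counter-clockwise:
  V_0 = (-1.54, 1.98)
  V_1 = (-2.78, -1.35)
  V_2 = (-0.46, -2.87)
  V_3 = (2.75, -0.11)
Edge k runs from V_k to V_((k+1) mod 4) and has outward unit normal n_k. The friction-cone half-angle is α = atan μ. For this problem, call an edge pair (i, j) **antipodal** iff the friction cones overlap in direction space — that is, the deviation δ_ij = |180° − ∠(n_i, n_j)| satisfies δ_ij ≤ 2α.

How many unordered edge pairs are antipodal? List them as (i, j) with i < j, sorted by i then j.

count = 2; pairs: (0,2), (1,3)

α = atan 0.6 = 30.96°;  2α = 61.93°
n_0 = (-0.9371, +0.3490)
n_1 = (-0.5480, -0.8365)
n_2 = (+0.6520, -0.7583)
n_3 = (+0.4380, +0.8990)
  (0,1): δ = 102.81°  ·
  (0,2): δ = 28.89°  ✓
  (0,3): δ = 84.45°  ·
  (1,2): δ = 106.08°  ·
  (1,3): δ = 7.26°  ✓
  (2,3): δ = 66.66°  ·
antipodal pairs: 2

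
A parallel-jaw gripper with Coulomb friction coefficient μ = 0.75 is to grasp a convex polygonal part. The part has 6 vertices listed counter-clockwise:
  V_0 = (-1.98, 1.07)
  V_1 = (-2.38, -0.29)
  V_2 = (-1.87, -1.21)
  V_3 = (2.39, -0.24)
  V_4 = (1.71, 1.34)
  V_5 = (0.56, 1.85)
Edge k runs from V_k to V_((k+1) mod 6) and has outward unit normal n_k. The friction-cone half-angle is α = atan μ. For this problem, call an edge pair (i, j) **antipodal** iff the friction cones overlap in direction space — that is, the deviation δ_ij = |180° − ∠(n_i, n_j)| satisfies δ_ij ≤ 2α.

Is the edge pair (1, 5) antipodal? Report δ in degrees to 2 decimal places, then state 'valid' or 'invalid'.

α = atan 0.75 = 36.87°;  2α = 73.74°
edge 1: e_1 = (+0.51, -0.92);  n_1 = (-0.8746, -0.4848)
edge 5: e_5 = (-2.54, -0.78);  n_5 = (-0.2936, +0.9559)
∠(n_1, n_5) = 101.93°
δ = |180° − 101.93°| = 78.07°
78.07° > 2α = 73.74°  →  invalid

δ = 78.07°, invalid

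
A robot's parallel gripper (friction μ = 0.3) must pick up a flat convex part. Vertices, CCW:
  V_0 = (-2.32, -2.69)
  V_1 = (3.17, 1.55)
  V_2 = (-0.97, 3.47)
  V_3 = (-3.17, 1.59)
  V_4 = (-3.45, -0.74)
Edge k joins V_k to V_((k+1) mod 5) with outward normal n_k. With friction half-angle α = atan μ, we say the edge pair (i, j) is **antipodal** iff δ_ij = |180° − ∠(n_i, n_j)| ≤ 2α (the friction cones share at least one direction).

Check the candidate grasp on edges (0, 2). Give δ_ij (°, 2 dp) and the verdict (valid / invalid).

α = atan 0.3 = 16.70°;  2α = 33.40°
edge 0: e_0 = (+5.49, +4.24);  n_0 = (+0.6112, -0.7914)
edge 2: e_2 = (-2.20, -1.88);  n_2 = (-0.6497, +0.7602)
∠(n_0, n_2) = 177.16°
δ = |180° − 177.16°| = 2.84°
2.84° ≤ 2α = 33.40°  →  valid

δ = 2.84°, valid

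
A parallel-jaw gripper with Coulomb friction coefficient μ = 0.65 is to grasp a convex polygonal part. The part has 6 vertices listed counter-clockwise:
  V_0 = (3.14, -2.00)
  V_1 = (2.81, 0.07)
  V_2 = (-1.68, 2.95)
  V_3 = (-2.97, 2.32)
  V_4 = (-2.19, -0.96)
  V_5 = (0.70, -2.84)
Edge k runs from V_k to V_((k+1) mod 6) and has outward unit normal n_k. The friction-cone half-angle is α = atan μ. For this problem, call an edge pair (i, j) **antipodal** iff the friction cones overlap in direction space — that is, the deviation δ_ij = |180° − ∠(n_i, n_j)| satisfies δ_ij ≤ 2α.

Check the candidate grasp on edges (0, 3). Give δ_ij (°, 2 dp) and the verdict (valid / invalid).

α = atan 0.65 = 33.02°;  2α = 66.05°
edge 0: e_0 = (-0.33, +2.07);  n_0 = (+0.9875, +0.1574)
edge 3: e_3 = (+0.78, -3.28);  n_3 = (-0.9729, -0.2314)
∠(n_0, n_3) = 175.68°
δ = |180° − 175.68°| = 4.32°
4.32° ≤ 2α = 66.05°  →  valid

δ = 4.32°, valid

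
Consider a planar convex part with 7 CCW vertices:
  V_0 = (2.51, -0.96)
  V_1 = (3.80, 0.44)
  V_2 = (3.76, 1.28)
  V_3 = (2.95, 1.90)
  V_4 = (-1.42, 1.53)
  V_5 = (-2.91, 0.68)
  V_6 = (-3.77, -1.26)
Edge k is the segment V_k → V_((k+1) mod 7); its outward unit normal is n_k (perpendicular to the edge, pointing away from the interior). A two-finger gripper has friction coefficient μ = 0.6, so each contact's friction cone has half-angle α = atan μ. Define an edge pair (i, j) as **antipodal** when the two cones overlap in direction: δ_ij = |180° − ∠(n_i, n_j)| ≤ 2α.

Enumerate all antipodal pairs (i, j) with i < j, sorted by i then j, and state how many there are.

α = atan 0.6 = 30.96°;  2α = 61.93°
n_0 = (+0.7354, -0.6776)
n_1 = (+0.9989, +0.0476)
n_2 = (+0.6078, +0.7941)
n_3 = (-0.0844, +0.9964)
n_4 = (-0.4955, +0.8686)
n_5 = (-0.9142, +0.4053)
n_6 = (+0.0477, -0.9989)
  (0,1): δ = 134.62°  ·
  (0,2): δ = 84.77°  ·
  (0,3): δ = 42.50°  ✓
  (0,4): δ = 17.64°  ✓
  (0,5): δ = 18.75°  ✓
  (0,6): δ = 135.39°  ·
  (1,2): δ = 130.16°  ·
  (1,3): δ = 87.89°  ·
  (1,4): δ = 63.02°  ·
  (1,5): δ = 26.63°  ✓
  (1,6): δ = 90.01°  ·
  (2,3): δ = 137.73°  ·
  (2,4): δ = 112.86°  ·
  (2,5): δ = 76.48°  ·
  (2,6): δ = 40.17°  ✓
  (3,4): δ = 155.14°  ·
  (3,5): δ = 118.75°  ·
  (3,6): δ = 2.10°  ✓
  (4,5): δ = 143.61°  ·
  (4,6): δ = 26.97°  ✓
  (5,6): δ = 63.36°  ·
antipodal pairs: 7

count = 7; pairs: (0,3), (0,4), (0,5), (1,5), (2,6), (3,6), (4,6)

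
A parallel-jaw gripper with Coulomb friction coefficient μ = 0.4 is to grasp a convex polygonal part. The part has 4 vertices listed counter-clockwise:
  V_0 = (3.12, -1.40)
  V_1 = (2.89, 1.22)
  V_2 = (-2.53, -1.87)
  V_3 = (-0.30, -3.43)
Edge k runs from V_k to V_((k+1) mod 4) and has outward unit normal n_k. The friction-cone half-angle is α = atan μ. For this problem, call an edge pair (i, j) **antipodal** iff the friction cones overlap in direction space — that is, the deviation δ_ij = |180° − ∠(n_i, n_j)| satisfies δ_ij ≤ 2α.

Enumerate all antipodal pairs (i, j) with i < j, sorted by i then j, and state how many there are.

count = 1; pairs: (1,3)

α = atan 0.4 = 21.80°;  2α = 43.60°
n_0 = (+0.9962, +0.0874)
n_1 = (-0.4953, +0.8687)
n_2 = (-0.5732, -0.8194)
n_3 = (+0.5104, -0.8599)
  (0,1): δ = 65.33°  ·
  (0,2): δ = 50.01°  ·
  (0,3): δ = 115.68°  ·
  (1,2): δ = 64.66°  ·
  (1,3): δ = 1.00°  ✓
  (2,3): δ = 114.33°  ·
antipodal pairs: 1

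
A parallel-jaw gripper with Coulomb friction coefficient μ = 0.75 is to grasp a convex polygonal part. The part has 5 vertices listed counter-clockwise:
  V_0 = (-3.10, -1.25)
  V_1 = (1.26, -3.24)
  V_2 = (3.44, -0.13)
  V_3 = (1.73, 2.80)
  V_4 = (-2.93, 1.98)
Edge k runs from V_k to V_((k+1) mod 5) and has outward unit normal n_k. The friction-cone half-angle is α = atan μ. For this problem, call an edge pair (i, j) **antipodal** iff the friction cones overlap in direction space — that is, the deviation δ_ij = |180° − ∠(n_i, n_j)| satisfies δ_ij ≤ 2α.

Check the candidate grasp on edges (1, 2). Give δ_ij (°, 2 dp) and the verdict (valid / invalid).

δ = 114.70°, invalid

α = atan 0.75 = 36.87°;  2α = 73.74°
edge 1: e_1 = (+2.18, +3.11);  n_1 = (+0.8189, -0.5740)
edge 2: e_2 = (-1.71, +2.93);  n_2 = (+0.8637, +0.5041)
∠(n_1, n_2) = 65.30°
δ = |180° − 65.30°| = 114.70°
114.70° > 2α = 73.74°  →  invalid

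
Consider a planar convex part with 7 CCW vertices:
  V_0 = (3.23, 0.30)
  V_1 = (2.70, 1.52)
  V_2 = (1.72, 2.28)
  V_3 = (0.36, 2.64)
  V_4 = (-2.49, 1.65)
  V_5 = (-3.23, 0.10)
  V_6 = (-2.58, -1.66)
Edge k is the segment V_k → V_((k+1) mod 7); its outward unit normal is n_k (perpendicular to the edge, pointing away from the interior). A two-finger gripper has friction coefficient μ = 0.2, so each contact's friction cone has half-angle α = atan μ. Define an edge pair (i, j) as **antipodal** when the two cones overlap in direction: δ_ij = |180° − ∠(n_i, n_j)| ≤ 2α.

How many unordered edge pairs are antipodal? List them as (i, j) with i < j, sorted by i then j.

count = 2; pairs: (0,5), (3,6)

α = atan 0.2 = 11.31°;  2α = 22.62°
n_0 = (+0.9172, +0.3985)
n_1 = (+0.6128, +0.7902)
n_2 = (+0.2559, +0.9667)
n_3 = (-0.3281, +0.9446)
n_4 = (-0.9024, +0.4308)
n_5 = (-0.9381, -0.3464)
n_6 = (+0.3197, -0.9475)
  (0,1): δ = 151.28°  ·
  (0,2): δ = 128.31°  ·
  (0,3): δ = 94.33°  ·
  (0,4): δ = 49.00°  ·
  (0,5): δ = 3.21°  ✓
  (0,6): δ = 85.16°  ·
  (1,2): δ = 157.03°  ·
  (1,3): δ = 123.05°  ·
  (1,4): δ = 77.73°  ·
  (1,5): δ = 31.94°  ·
  (1,6): δ = 56.44°  ·
  (2,3): δ = 146.02°  ·
  (2,4): δ = 100.69°  ·
  (2,5): δ = 54.90°  ·
  (2,6): δ = 33.47°  ·
  (3,4): δ = 134.68°  ·
  (3,5): δ = 88.89°  ·
  (3,6): δ = 0.51°  ✓
  (4,5): δ = 134.21°  ·
  (4,6): δ = 45.84°  ·
  (5,6): δ = 91.63°  ·
antipodal pairs: 2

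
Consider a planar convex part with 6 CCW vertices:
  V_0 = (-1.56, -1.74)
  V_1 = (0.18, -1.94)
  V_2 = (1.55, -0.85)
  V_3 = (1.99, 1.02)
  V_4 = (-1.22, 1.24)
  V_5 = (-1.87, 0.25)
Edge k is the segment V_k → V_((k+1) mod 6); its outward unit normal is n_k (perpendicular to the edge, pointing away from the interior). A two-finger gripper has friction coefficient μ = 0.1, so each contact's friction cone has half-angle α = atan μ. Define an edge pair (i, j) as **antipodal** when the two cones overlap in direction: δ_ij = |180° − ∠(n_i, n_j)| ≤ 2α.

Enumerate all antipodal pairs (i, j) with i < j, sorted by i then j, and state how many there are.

count = 1; pairs: (0,3)

α = atan 0.1 = 5.71°;  2α = 11.42°
n_0 = (-0.1142, -0.9935)
n_1 = (+0.6226, -0.7825)
n_2 = (+0.9734, -0.2290)
n_3 = (+0.0684, +0.9977)
n_4 = (-0.8359, +0.5488)
n_5 = (-0.9881, -0.1539)
  (0,1): δ = 134.94°  ·
  (0,2): δ = 96.68°  ·
  (0,3): δ = 2.64°  ✓
  (0,4): δ = 63.27°  ·
  (0,5): δ = 105.41°  ·
  (1,2): δ = 141.75°  ·
  (1,3): δ = 42.43°  ·
  (1,4): δ = 18.21°  ·
  (1,5): δ = 60.35°  ·
  (2,3): δ = 80.68°  ·
  (2,4): δ = 20.05°  ·
  (2,5): δ = 22.09°  ·
  (3,4): δ = 119.37°  ·
  (3,5): δ = 77.23°  ·
  (4,5): δ = 137.86°  ·
antipodal pairs: 1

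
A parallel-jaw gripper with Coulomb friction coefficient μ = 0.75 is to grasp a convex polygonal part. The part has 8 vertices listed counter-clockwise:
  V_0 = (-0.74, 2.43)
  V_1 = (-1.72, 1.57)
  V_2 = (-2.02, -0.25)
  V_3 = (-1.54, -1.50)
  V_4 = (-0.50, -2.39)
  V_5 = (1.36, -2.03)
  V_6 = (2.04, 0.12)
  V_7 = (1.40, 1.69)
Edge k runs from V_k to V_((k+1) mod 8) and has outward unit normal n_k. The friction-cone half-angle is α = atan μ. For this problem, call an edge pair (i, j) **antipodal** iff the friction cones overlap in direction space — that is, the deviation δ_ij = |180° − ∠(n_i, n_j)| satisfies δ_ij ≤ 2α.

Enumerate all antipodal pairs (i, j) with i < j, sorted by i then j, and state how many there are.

count = 13; pairs: (0,4), (0,5), (0,6), (1,4), (1,5), (1,6), (2,5), (2,6), (2,7), (3,5), (3,6), (3,7), (4,7)

α = atan 0.75 = 36.87°;  2α = 73.74°
n_0 = (-0.6596, +0.7516)
n_1 = (-0.9867, +0.1626)
n_2 = (-0.9335, -0.3585)
n_3 = (-0.6502, -0.7598)
n_4 = (+0.1900, -0.9818)
n_5 = (+0.9534, -0.3016)
n_6 = (+0.9260, +0.3775)
n_7 = (+0.3268, +0.9451)
  (0,1): δ = 140.63°  ·
  (0,2): δ = 110.26°  ·
  (0,3): δ = 81.82°  ·
  (0,4): δ = 30.31°  ✓
  (0,5): δ = 31.18°  ✓
  (0,6): δ = 70.91°  ✓
  (0,7): δ = 119.66°  ·
  (1,2): δ = 149.63°  ·
  (1,3): δ = 121.20°  ·
  (1,4): δ = 69.69°  ✓
  (1,5): δ = 8.19°  ✓
  (1,6): δ = 31.54°  ✓
  (1,7): δ = 80.29°  ·
  (2,3): δ = 151.56°  ·
  (2,4): δ = 100.05°  ·
  (2,5): δ = 38.56°  ✓
  (2,6): δ = 1.17°  ✓
  (2,7): δ = 49.92°  ✓
  (3,4): δ = 128.49°  ·
  (3,5): δ = 67.00°  ✓
  (3,6): δ = 27.27°  ✓
  (3,7): δ = 21.48°  ✓
  (4,5): δ = 118.51°  ·
  (4,6): δ = 78.78°  ·
  (4,7): δ = 30.03°  ✓
  (5,6): δ = 140.27°  ·
  (5,7): δ = 91.52°  ·
  (6,7): δ = 131.25°  ·
antipodal pairs: 13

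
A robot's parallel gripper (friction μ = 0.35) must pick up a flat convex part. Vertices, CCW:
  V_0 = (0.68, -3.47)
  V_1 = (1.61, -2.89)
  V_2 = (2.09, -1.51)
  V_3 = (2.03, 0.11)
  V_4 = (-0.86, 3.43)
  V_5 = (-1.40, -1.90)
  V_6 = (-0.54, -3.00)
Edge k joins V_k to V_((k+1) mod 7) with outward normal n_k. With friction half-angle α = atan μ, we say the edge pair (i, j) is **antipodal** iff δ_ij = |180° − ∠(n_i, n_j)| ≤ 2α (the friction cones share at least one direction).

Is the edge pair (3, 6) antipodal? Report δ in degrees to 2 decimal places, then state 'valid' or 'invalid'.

δ = 27.89°, valid

α = atan 0.35 = 19.29°;  2α = 38.58°
edge 3: e_3 = (-2.89, +3.32);  n_3 = (+0.7543, +0.6566)
edge 6: e_6 = (+1.22, -0.47);  n_6 = (-0.3595, -0.9331)
∠(n_3, n_6) = 152.11°
δ = |180° − 152.11°| = 27.89°
27.89° ≤ 2α = 38.58°  →  valid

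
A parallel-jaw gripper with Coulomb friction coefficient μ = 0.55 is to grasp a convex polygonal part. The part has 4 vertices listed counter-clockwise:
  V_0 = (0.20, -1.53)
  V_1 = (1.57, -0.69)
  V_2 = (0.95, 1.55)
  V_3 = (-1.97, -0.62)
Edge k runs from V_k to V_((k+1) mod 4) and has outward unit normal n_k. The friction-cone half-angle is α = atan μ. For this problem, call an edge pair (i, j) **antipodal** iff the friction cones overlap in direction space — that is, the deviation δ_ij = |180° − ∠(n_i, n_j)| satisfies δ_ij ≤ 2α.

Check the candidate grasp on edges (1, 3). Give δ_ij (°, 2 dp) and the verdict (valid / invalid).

α = atan 0.55 = 28.81°;  2α = 57.62°
edge 1: e_1 = (-0.62, +2.24);  n_1 = (+0.9638, +0.2668)
edge 3: e_3 = (+2.17, -0.91);  n_3 = (-0.3867, -0.9222)
∠(n_1, n_3) = 128.22°
δ = |180° − 128.22°| = 51.78°
51.78° ≤ 2α = 57.62°  →  valid

δ = 51.78°, valid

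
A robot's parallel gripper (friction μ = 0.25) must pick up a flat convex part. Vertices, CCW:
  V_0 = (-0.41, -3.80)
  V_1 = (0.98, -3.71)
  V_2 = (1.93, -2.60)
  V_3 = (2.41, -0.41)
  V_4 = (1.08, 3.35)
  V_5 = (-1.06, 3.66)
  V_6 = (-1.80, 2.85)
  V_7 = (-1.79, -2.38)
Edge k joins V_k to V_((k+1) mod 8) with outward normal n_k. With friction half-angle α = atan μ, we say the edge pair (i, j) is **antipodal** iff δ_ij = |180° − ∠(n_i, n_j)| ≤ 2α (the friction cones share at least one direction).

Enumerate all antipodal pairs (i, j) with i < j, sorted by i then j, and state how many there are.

α = atan 0.25 = 14.04°;  2α = 28.07°
n_0 = (+0.0646, -0.9979)
n_1 = (+0.7597, -0.6502)
n_2 = (+0.9768, -0.2141)
n_3 = (+0.9428, +0.3335)
n_4 = (+0.1434, +0.9897)
n_5 = (-0.7383, +0.6745)
n_6 = (-1.0000, -0.0019)
n_7 = (-0.7171, -0.6969)
  (0,1): δ = 134.26°  ·
  (0,2): δ = 106.07°  ·
  (0,3): δ = 74.22°  ·
  (0,4): δ = 11.95°  ✓
  (0,5): δ = 43.88°  ·
  (0,6): δ = 86.40°  ·
  (0,7): δ = 130.48°  ·
  (1,2): δ = 151.80°  ·
  (1,3): δ = 119.96°  ·
  (1,4): δ = 57.68°  ·
  (1,5): δ = 1.86°  ✓
  (1,6): δ = 40.67°  ·
  (1,7): δ = 84.74°  ·
  (2,3): δ = 148.16°  ·
  (2,4): δ = 85.88°  ·
  (2,5): δ = 30.05°  ·
  (2,6): δ = 12.47°  ✓
  (2,7): δ = 56.54°  ·
  (3,4): δ = 117.72°  ·
  (3,5): δ = 61.89°  ·
  (3,6): δ = 19.37°  ✓
  (3,7): δ = 24.70°  ✓
  (4,5): δ = 124.17°  ·
  (4,6): δ = 81.65°  ·
  (4,7): δ = 37.58°  ·
  (5,6): δ = 137.48°  ·
  (5,7): δ = 93.40°  ·
  (6,7): δ = 135.93°  ·
antipodal pairs: 5

count = 5; pairs: (0,4), (1,5), (2,6), (3,6), (3,7)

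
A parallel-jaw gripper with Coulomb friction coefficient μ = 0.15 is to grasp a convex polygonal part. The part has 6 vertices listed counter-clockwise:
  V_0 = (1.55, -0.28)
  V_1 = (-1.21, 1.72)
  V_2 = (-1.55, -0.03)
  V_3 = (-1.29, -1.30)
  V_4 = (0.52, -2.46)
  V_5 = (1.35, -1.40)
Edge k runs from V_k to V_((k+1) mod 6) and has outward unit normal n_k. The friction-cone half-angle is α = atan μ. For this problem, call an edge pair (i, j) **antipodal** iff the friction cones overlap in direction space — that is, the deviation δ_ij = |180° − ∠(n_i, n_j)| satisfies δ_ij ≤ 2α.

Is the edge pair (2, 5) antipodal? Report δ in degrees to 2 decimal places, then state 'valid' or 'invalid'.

δ = 21.69°, invalid

α = atan 0.15 = 8.53°;  2α = 17.06°
edge 2: e_2 = (+0.26, -1.27);  n_2 = (-0.9797, -0.2006)
edge 5: e_5 = (+0.20, +1.12);  n_5 = (+0.9844, -0.1758)
∠(n_2, n_5) = 158.31°
δ = |180° − 158.31°| = 21.69°
21.69° > 2α = 17.06°  →  invalid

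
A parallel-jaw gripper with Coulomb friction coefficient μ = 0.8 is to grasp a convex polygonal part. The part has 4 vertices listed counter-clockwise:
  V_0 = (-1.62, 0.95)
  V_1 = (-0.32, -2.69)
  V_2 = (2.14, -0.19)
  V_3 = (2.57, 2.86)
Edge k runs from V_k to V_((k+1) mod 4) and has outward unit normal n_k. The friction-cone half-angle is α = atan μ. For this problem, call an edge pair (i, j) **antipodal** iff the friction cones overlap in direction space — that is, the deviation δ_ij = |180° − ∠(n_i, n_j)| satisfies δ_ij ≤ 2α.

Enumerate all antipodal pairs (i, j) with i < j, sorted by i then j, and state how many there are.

α = atan 0.8 = 38.66°;  2α = 77.32°
n_0 = (-0.9417, -0.3363)
n_1 = (+0.7128, -0.7014)
n_2 = (+0.9902, -0.1396)
n_3 = (-0.4148, +0.9099)
  (0,1): δ = 64.19°  ✓
  (0,2): δ = 27.68°  ✓
  (0,3): δ = 94.85°  ·
  (1,2): δ = 143.49°  ·
  (1,3): δ = 20.96°  ✓
  (2,3): δ = 57.47°  ✓
antipodal pairs: 4

count = 4; pairs: (0,1), (0,2), (1,3), (2,3)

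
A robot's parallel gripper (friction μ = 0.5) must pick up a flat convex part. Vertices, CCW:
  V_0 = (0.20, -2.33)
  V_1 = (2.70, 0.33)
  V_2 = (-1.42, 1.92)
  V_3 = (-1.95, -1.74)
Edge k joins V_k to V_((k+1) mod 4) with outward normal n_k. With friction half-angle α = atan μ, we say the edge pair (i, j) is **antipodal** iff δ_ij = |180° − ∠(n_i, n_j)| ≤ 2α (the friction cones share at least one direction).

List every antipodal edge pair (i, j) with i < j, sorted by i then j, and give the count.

α = atan 0.5 = 26.57°;  2α = 53.13°
n_0 = (+0.7287, -0.6849)
n_1 = (+0.3600, +0.9329)
n_2 = (-0.9897, +0.1433)
n_3 = (-0.2646, -0.9643)
  (0,1): δ = 67.88°  ·
  (0,2): δ = 34.98°  ✓
  (0,3): δ = 117.88°  ·
  (1,2): δ = 77.14°  ·
  (1,3): δ = 5.76°  ✓
  (2,3): δ = 97.11°  ·
antipodal pairs: 2

count = 2; pairs: (0,2), (1,3)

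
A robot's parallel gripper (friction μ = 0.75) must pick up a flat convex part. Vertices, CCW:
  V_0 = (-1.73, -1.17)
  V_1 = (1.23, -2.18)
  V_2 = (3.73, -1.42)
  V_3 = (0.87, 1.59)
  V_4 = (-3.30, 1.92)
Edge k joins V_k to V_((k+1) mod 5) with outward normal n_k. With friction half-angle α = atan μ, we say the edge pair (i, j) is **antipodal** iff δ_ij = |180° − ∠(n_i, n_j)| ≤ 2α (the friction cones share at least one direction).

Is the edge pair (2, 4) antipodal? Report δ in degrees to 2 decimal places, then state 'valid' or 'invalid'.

δ = 16.60°, valid

α = atan 0.75 = 36.87°;  2α = 73.74°
edge 2: e_2 = (-2.86, +3.01);  n_2 = (+0.7249, +0.6888)
edge 4: e_4 = (+1.57, -3.09);  n_4 = (-0.8915, -0.4530)
∠(n_2, n_4) = 163.40°
δ = |180° − 163.40°| = 16.60°
16.60° ≤ 2α = 73.74°  →  valid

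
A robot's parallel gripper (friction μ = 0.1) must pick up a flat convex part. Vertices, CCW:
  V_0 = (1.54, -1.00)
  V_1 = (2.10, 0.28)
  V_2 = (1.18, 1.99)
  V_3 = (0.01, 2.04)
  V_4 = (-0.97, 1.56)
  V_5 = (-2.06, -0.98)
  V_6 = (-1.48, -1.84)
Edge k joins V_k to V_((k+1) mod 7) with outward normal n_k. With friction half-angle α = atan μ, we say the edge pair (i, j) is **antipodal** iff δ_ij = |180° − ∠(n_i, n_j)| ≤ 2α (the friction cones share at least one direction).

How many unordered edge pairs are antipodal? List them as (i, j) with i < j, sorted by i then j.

α = atan 0.1 = 5.71°;  2α = 11.42°
n_0 = (+0.9162, -0.4008)
n_1 = (+0.8806, +0.4738)
n_2 = (+0.0427, +0.9991)
n_3 = (-0.4399, +0.8981)
n_4 = (-0.9190, +0.3944)
n_5 = (-0.8291, -0.5591)
n_6 = (+0.2680, -0.9634)
  (0,1): δ = 128.09°  ·
  (0,2): δ = 68.82°  ·
  (0,3): δ = 40.28°  ·
  (0,4): δ = 0.40°  ✓
  (0,5): δ = 57.63°  ·
  (0,6): δ = 129.17°  ·
  (1,2): δ = 120.73°  ·
  (1,3): δ = 92.19°  ·
  (1,4): δ = 51.51°  ·
  (1,5): δ = 5.72°  ✓
  (1,6): δ = 77.26°  ·
  (2,3): δ = 151.46°  ·
  (2,4): δ = 110.78°  ·
  (2,5): δ = 53.56°  ·
  (2,6): δ = 17.99°  ·
  (3,4): δ = 139.32°  ·
  (3,5): δ = 82.10°  ·
  (3,6): δ = 10.55°  ✓
  (4,5): δ = 122.78°  ·
  (4,6): δ = 51.23°  ·
  (5,6): δ = 108.45°  ·
antipodal pairs: 3

count = 3; pairs: (0,4), (1,5), (3,6)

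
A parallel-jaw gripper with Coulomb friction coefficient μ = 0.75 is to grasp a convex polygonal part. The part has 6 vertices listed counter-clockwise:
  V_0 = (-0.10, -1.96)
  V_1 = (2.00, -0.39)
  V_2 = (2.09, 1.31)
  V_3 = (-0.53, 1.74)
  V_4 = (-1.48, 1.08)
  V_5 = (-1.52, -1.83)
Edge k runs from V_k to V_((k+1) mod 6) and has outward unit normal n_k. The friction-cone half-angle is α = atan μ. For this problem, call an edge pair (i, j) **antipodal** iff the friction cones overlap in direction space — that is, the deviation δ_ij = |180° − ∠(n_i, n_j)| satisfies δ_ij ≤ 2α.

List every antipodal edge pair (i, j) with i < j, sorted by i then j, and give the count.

count = 7; pairs: (0,2), (0,3), (0,4), (1,3), (1,4), (2,5), (3,5)

α = atan 0.75 = 36.87°;  2α = 73.74°
n_0 = (+0.5988, -0.8009)
n_1 = (+0.9986, -0.0529)
n_2 = (+0.1620, +0.9868)
n_3 = (-0.5706, +0.8213)
n_4 = (-0.9999, +0.0137)
n_5 = (-0.0912, -0.9958)
  (0,1): δ = 129.81°  ·
  (0,2): δ = 46.10°  ✓
  (0,3): δ = 1.99°  ✓
  (0,4): δ = 52.43°  ✓
  (0,5): δ = 137.99°  ·
  (1,2): δ = 96.29°  ·
  (1,3): δ = 52.18°  ✓
  (1,4): δ = 2.24°  ✓
  (1,5): δ = 87.80°  ·
  (2,3): δ = 135.89°  ·
  (2,4): δ = 81.47°  ·
  (2,5): δ = 4.09°  ✓
  (3,4): δ = 125.58°  ·
  (3,5): δ = 40.02°  ✓
  (4,5): δ = 94.44°  ·
antipodal pairs: 7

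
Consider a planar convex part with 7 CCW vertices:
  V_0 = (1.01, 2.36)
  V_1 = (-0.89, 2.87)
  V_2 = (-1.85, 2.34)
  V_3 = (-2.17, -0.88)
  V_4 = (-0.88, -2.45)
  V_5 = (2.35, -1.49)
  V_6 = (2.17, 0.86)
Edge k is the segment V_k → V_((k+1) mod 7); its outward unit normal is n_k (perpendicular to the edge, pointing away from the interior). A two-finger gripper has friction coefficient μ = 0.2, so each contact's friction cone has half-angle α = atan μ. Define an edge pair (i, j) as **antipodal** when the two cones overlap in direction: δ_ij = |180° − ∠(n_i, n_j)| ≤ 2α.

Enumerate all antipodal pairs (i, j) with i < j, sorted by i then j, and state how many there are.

count = 3; pairs: (1,4), (2,5), (3,6)

α = atan 0.2 = 11.31°;  2α = 22.62°
n_0 = (+0.2592, +0.9658)
n_1 = (-0.4833, +0.8754)
n_2 = (-0.9951, +0.0989)
n_3 = (-0.7726, -0.6348)
n_4 = (+0.2849, -0.9586)
n_5 = (+0.9971, +0.0764)
n_6 = (+0.7911, +0.6117)
  (0,1): δ = 136.07°  ·
  (0,2): δ = 80.65°  ·
  (0,3): δ = 35.57°  ·
  (0,4): δ = 31.58°  ·
  (0,5): δ = 109.41°  ·
  (0,6): δ = 142.74°  ·
  (1,2): δ = 124.58°  ·
  (1,3): δ = 79.49°  ·
  (1,4): δ = 12.35°  ✓
  (1,5): δ = 65.48°  ·
  (1,6): δ = 98.81°  ·
  (2,3): δ = 134.92°  ·
  (2,4): δ = 67.77°  ·
  (2,5): δ = 10.06°  ✓
  (2,6): δ = 43.39°  ·
  (3,4): δ = 112.86°  ·
  (3,5): δ = 35.03°  ·
  (3,6): δ = 1.69°  ✓
  (4,5): δ = 102.17°  ·
  (4,6): δ = 68.84°  ·
  (5,6): δ = 146.66°  ·
antipodal pairs: 3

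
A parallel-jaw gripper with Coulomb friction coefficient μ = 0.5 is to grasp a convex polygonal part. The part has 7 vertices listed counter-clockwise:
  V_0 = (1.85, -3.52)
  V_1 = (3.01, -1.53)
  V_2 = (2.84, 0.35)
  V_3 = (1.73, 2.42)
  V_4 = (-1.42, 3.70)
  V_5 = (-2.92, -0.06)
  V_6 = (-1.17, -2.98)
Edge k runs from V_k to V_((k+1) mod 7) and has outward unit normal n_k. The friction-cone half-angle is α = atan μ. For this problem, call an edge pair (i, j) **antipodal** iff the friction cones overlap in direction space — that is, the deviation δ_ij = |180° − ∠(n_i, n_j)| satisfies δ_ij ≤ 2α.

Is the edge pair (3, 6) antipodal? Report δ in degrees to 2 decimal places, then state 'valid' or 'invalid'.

α = atan 0.5 = 26.57°;  2α = 53.13°
edge 3: e_3 = (-3.15, +1.28);  n_3 = (+0.3765, +0.9264)
edge 6: e_6 = (+3.02, -0.54);  n_6 = (-0.1760, -0.9844)
∠(n_3, n_6) = 168.02°
δ = |180° − 168.02°| = 11.98°
11.98° ≤ 2α = 53.13°  →  valid

δ = 11.98°, valid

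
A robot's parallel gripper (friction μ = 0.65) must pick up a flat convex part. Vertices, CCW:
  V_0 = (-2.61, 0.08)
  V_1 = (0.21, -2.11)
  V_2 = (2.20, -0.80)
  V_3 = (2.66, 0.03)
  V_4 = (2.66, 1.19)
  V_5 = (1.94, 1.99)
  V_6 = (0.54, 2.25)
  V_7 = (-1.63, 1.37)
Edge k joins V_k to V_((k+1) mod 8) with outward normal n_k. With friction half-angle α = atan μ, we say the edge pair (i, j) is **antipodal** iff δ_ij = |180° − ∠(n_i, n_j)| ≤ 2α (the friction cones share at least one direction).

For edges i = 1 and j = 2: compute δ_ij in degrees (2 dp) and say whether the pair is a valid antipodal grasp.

δ = 152.35°, invalid

α = atan 0.65 = 33.02°;  2α = 66.05°
edge 1: e_1 = (+1.99, +1.31);  n_1 = (+0.5498, -0.8353)
edge 2: e_2 = (+0.46, +0.83);  n_2 = (+0.8747, -0.4847)
∠(n_1, n_2) = 27.65°
δ = |180° − 27.65°| = 152.35°
152.35° > 2α = 66.05°  →  invalid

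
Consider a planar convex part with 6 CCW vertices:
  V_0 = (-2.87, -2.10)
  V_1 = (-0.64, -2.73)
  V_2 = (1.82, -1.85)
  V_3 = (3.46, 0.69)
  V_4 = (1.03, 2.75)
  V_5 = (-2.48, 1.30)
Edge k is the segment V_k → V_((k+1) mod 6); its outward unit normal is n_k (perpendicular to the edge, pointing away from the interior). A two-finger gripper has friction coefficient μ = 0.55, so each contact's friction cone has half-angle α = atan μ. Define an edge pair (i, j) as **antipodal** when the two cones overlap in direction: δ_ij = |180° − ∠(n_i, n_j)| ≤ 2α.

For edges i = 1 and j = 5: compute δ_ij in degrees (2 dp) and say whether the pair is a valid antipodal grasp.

α = atan 0.55 = 28.81°;  2α = 57.62°
edge 1: e_1 = (+2.46, +0.88);  n_1 = (+0.3368, -0.9416)
edge 5: e_5 = (-0.39, -3.40);  n_5 = (-0.9935, +0.1140)
∠(n_1, n_5) = 116.23°
δ = |180° − 116.23°| = 63.77°
63.77° > 2α = 57.62°  →  invalid

δ = 63.77°, invalid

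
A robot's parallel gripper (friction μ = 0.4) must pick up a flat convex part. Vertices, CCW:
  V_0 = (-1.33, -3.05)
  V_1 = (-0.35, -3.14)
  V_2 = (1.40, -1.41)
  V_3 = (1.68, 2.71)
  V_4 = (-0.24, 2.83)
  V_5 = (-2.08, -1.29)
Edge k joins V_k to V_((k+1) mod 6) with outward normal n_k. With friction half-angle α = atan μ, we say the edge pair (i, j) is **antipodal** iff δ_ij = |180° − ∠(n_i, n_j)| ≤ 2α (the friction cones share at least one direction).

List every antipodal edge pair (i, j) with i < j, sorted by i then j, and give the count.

count = 4; pairs: (0,3), (1,4), (2,4), (2,5)

α = atan 0.4 = 21.80°;  2α = 43.60°
n_0 = (-0.0915, -0.9958)
n_1 = (+0.7030, -0.7112)
n_2 = (+0.9977, -0.0678)
n_3 = (+0.0624, +0.9981)
n_4 = (-0.9131, +0.4078)
n_5 = (-0.9200, -0.3920)
  (0,1): δ = 130.08°  ·
  (0,2): δ = 88.64°  ·
  (0,3): δ = 1.67°  ✓
  (0,4): δ = 71.18°  ·
  (0,5): δ = 118.33°  ·
  (1,2): δ = 138.56°  ·
  (1,3): δ = 48.25°  ·
  (1,4): δ = 21.26°  ✓
  (1,5): δ = 68.41°  ·
  (2,3): δ = 89.69°  ·
  (2,4): δ = 20.18°  ✓
  (2,5): δ = 26.97°  ✓
  (3,4): δ = 110.49°  ·
  (3,5): δ = 63.34°  ·
  (4,5): δ = 132.85°  ·
antipodal pairs: 4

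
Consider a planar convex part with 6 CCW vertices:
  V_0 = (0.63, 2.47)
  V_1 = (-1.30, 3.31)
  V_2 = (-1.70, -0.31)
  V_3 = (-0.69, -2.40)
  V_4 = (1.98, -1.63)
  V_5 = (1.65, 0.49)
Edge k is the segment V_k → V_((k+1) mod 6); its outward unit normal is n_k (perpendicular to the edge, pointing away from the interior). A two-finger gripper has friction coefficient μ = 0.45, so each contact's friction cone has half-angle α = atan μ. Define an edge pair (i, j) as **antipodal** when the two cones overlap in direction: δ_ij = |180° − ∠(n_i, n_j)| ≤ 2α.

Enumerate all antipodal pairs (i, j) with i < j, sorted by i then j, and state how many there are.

α = atan 0.45 = 24.23°;  2α = 48.46°
n_0 = (+0.3991, +0.9169)
n_1 = (-0.9940, +0.1098)
n_2 = (-0.9004, -0.4351)
n_3 = (+0.2771, -0.9608)
n_4 = (+0.9881, +0.1538)
n_5 = (+0.8890, +0.4580)
  (0,1): δ = 72.79°  ·
  (0,2): δ = 40.69°  ✓
  (0,3): δ = 39.61°  ✓
  (0,4): δ = 122.37°  ·
  (0,5): δ = 140.78°  ·
  (1,2): δ = 147.90°  ·
  (1,3): δ = 67.61°  ·
  (1,4): δ = 15.15°  ✓
  (1,5): δ = 33.56°  ✓
  (2,3): δ = 99.71°  ·
  (2,4): δ = 16.94°  ✓
  (2,5): δ = 1.46°  ✓
  (3,4): δ = 97.24°  ·
  (3,5): δ = 78.83°  ·
  (4,5): δ = 161.59°  ·
antipodal pairs: 6

count = 6; pairs: (0,2), (0,3), (1,4), (1,5), (2,4), (2,5)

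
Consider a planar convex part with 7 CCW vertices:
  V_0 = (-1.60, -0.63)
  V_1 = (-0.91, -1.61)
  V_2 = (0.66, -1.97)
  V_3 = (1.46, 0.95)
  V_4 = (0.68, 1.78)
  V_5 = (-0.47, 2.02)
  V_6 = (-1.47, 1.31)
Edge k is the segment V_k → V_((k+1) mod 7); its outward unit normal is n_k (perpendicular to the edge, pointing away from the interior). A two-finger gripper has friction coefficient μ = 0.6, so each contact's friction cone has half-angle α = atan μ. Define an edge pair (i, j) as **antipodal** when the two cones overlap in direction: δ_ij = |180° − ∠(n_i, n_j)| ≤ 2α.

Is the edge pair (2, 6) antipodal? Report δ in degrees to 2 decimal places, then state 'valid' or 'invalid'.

α = atan 0.6 = 30.96°;  2α = 61.93°
edge 2: e_2 = (+0.80, +2.92);  n_2 = (+0.9645, -0.2642)
edge 6: e_6 = (-0.13, -1.94);  n_6 = (-0.9978, +0.0669)
∠(n_2, n_6) = 168.51°
δ = |180° − 168.51°| = 11.49°
11.49° ≤ 2α = 61.93°  →  valid

δ = 11.49°, valid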